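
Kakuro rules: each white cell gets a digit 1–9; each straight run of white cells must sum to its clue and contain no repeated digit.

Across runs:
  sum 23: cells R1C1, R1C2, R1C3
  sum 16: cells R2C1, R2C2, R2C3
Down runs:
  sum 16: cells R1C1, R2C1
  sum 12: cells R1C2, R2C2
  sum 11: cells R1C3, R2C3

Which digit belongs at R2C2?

23 in 3 cells must be {6,8,9}; 16 in 2 cells must be {7,9}.
The 23 across and the 16 down share only 9, so R1C1 = 9.
Given what's placed, R1C2 must be 8 to fit the 23 across and 12 down.
R1C3 = 23 − 17 = 6 completes the 23 across.
R2C1 = 16 − 9 = 7 completes the 16 down.
R2C2 = 12 − 8 = 4 completes the 12 down.
R2C3 = 16 − 11 = 5 completes the 16 across.

4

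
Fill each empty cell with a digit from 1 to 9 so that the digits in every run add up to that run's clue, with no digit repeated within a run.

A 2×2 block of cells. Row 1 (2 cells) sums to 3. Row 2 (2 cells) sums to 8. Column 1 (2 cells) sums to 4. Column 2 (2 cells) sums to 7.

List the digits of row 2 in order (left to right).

3 5

3 in 2 cells must be {1,2}; 4 in 2 cells must be {1,3}.
The 3 across and the 4 down share only 1, so (1,1) = 1.
(1,2) = 3 − 1 = 2 completes the 3 across.
(2,1) = 4 − 1 = 3 completes the 4 down.
(2,2) = 8 − 3 = 5 completes the 8 across.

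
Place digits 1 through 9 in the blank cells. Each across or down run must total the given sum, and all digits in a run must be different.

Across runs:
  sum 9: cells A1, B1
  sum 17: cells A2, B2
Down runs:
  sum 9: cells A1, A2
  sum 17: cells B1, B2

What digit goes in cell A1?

1

17 in 2 cells must be {8,9}.
The 9 across and the 17 down share only 8, so B1 = 8.
The 17 across and the 9 down share only 8, so A2 = 8.
B2 = 17 − 8 = 9 completes the 17 across.
A1 = 9 − 8 = 1 completes the 9 across.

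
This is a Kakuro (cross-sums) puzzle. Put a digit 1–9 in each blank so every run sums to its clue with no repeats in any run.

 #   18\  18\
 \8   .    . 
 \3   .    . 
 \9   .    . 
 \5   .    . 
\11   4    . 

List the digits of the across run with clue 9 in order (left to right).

8 1

3 in 2 cells must be {1,2}.
R5C2 = 11 − 4 = 7 completes the 11 across.
Nothing is forced directly, so branch on R4C2, whose candidates are 1 or 2 or 3. If R4C2 = 1: that forces R2C2 = 2, after which R4C1 would have to be in {4} for the 5 across but in {1,2,3,5,6,8} for the 18 down — contradiction. If R4C2 = 2: that forces R2C2 = 1, R4C1 = 3, R2C1 = 2, R1C1 = 1, after which R1C2 would have to be in {7} for the 8 across but in {3,5} for the 18 down — contradiction. So R4C2 = 3.
R4C1 = 5 − 3 = 2 completes the 5 across.
Given what's placed, R2C1 must be 1 to fit the 3 across and 18 down.
R2C2 = 3 − 1 = 2 completes the 3 across.
Nothing is forced directly, so branch on R1C2, whose candidates are 1 or 5. If R1C2 = 1: then R1C1 would have to be in {7} for the 8 across but in {3,5,6,8} for the 18 down — contradiction. So R1C2 = 5.
R1C1 = 8 − 5 = 3 completes the 8 across.
R3C1 = 18 − 10 = 8 completes the 18 down.
R3C2 = 9 − 8 = 1 completes the 9 across.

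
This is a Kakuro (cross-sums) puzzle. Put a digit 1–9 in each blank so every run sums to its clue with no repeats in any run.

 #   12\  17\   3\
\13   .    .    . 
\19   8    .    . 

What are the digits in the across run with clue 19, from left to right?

8 9 2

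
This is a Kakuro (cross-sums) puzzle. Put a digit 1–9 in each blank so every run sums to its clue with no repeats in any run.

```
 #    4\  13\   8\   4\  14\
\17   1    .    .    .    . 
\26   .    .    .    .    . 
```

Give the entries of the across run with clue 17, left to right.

4 in 2 cells must be {1,3}.
Given what's placed, R1C4 must be 3 to fit the 17 across and 4 down.
R2C1 = 4 − 1 = 3 completes the 4 down.
R2C4 = 4 − 3 = 1 completes the 4 down.
No cell is forced outright now. R1C5 can only be 5 or 6 (the digits allowed by both its 17 across and its 14 down). If R1C5 = 6: that forces R1C2 = 5, R1C3 = 2, R2C2 = 8, after which R2C3 would have to be in {5,9} for the 26 across but in {6} for the 8 down — contradiction. So R1C5 = 5.
R1C2 = 6: the only remaining digit allowed by both the 17 across and the 13 down.
R1C3 = 17 − 15 = 2 completes the 17 across.

1 6 2 3 5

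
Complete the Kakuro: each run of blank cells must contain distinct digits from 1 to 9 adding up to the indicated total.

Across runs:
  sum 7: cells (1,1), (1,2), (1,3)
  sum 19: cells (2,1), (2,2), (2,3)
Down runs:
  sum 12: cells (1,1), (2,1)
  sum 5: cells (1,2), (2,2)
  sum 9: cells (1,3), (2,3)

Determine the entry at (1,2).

1

7 in 3 cells must be {1,2,4}.
The 7 across and the 12 down share only 4, so (1,1) = 4.
(2,1) = 12 − 4 = 8 completes the 12 down.
Nothing is forced directly, so branch on (2,2), whose candidates are 2 or 4. If (2,2) = 2: then (1,2) would have to be in {1,2} for the 7 across but in {3} for the 5 down — contradiction. So (2,2) = 4.
(1,2) = 5 − 4 = 1 completes the 5 down.
(1,3) = 7 − 5 = 2 completes the 7 across.
(2,3) = 19 − 12 = 7 completes the 19 across.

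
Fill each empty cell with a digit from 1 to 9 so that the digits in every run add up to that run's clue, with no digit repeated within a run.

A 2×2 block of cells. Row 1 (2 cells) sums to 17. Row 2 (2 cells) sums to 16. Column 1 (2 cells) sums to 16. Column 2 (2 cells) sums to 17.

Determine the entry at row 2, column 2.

9

17 in 2 cells must be {8,9}; 16 in 2 cells must be {7,9}.
The 17 across and the 16 down share only 9, so (1,1) = 9.
(1,2) = 17 − 9 = 8 completes the 17 across.
(2,1) = 16 − 9 = 7 completes the 16 down.
(2,2) = 16 − 7 = 9 completes the 16 across.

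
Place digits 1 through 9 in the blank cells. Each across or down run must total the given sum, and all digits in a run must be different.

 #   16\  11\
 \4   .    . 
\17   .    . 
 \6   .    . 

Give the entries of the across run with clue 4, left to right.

4 in 2 cells must be {1,3}; 17 in 2 cells must be {8,9}.
The 17 across and the 11 down share only 8, so R2C2 = 8.
Given what's placed, R1C2 must be 1 to fit the 4 across and 11 down.
R2C1 = 17 − 8 = 9 completes the 17 across.
R3C2 = 11 − 9 = 2 completes the 11 down.
R1C1 = 4 − 1 = 3 completes the 4 across.
R3C1 = 6 − 2 = 4 completes the 6 across.

3 1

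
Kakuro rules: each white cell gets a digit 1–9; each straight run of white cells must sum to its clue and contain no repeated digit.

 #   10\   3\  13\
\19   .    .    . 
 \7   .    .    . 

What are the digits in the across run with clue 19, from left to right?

8 2 9

7 in 3 cells must be {1,2,4}; 3 in 2 cells must be {1,2}.
The 19 across and the 3 down share only 2, so R1C2 = 2.
R2C2 = 3 − 2 = 1 completes the 3 down.
Given what's placed, R2C3 must be 4 to fit the 7 across and 13 down.
R1C3 = 13 − 4 = 9 completes the 13 down.
R2C1 = 7 − 5 = 2 completes the 7 across.
R1C1 = 19 − 11 = 8 completes the 19 across.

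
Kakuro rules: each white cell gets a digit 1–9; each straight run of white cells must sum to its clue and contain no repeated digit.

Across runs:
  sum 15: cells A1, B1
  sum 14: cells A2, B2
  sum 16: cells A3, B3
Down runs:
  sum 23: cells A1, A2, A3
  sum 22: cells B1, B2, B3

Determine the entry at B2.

16 in 2 cells must be {7,9}; 23 in 3 cells must be {6,8,9}.
The 16 across and the 23 down share only 9, so A3 = 9.
B3 = 16 − 9 = 7 completes the 16 across.
Nothing is forced directly, so branch on A1, whose candidates are 6 or 8. If A1 = 8: then B1 would have to be in {7} for the 15 across but in {6,9} for the 22 down — contradiction. So A1 = 6.
B1 = 15 − 6 = 9 completes the 15 across.
A2 = 23 − 15 = 8 completes the 23 down.
B2 = 14 − 8 = 6 completes the 14 across.

6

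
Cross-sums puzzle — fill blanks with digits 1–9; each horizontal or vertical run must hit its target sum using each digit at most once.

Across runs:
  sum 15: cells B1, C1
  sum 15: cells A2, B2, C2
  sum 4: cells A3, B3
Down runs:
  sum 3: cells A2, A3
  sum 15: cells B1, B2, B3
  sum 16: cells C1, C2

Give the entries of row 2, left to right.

2 4 9

4 in 2 cells must be {1,3}; 3 in 2 cells must be {1,2}; 16 in 2 cells must be {7,9}.
The 4 across and the 3 down share only 1, so A3 = 1.
B3 = 4 − 1 = 3 completes the 4 across.
A2 = 3 − 1 = 2 completes the 3 down.
No cell is forced outright now. B1 can only be 7 or 8 (the digits allowed by both its 15 across and its 15 down). If B1 = 7: then C1 would have to be in {8} for the 15 across but in {7,9} for the 16 down — contradiction. So B1 = 8.
C1 = 15 − 8 = 7 completes the 15 across.
B2 = 15 − 11 = 4 completes the 15 down.
C2 = 15 − 6 = 9 completes the 15 across.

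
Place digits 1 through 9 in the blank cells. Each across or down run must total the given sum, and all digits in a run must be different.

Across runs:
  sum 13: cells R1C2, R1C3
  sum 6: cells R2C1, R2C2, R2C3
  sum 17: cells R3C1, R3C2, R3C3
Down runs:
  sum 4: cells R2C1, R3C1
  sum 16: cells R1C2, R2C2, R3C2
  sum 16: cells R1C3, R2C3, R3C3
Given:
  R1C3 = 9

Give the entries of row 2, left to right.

1 3 2

6 in 3 cells must be {1,2,3}; 4 in 2 cells must be {1,3}.
R1C2 = 13 − 9 = 4 completes the 13 across.
Given what's placed, R2C2 must be 3 to fit the 6 across and 16 down.
R3C2 = 16 − 7 = 9 completes the 16 down.
R2C1 = 1: the only remaining digit allowed by both the 6 across and the 4 down.
R2C3 = 6 − 4 = 2 completes the 6 across.
R3C1 = 4 − 1 = 3 completes the 4 down.
R3C3 = 17 − 12 = 5 completes the 17 across.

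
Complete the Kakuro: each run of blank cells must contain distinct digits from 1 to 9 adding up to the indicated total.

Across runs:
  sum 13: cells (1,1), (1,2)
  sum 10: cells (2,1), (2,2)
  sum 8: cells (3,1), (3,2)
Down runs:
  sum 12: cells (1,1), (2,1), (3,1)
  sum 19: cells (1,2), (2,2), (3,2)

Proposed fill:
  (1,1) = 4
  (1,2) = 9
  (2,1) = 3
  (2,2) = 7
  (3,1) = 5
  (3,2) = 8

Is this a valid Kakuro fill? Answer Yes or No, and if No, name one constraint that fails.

No — the down run (1,2)–(3,2) sums to 24, not 19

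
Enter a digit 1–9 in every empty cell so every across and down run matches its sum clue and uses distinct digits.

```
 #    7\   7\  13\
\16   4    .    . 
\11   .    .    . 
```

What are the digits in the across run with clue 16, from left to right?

4 5 7

R2C1 = 7 − 4 = 3 completes the 7 down.
No cell is forced outright now. R2C3 can only be 6 or 7 (the digits allowed by both its 11 across and its 13 down). If R2C3 = 7: then R1C3 would have to be in {3,5,7,9} for the 16 across but in {6} for the 13 down — contradiction. So R2C3 = 6.
R1C3 = 13 − 6 = 7 completes the 13 down.
R2C2 = 11 − 9 = 2 completes the 11 across.
R1C2 = 16 − 11 = 5 completes the 16 across.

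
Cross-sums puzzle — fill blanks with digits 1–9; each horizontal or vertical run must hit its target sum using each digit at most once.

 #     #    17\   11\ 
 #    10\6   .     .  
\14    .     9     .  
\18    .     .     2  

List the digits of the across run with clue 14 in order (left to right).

R3C2 = 7: the only remaining digit allowed by both the 18 across and the 17 down.
R1C2 = 17 − 16 = 1 completes the 17 down.
R1C3 = 6 − 1 = 5 completes the 6 across.
R2C3 = 11 − 7 = 4 completes the 11 down.
R3C1 = 18 − 9 = 9 completes the 18 across.
R2C1 = 14 − 13 = 1 completes the 14 across.

1 9 4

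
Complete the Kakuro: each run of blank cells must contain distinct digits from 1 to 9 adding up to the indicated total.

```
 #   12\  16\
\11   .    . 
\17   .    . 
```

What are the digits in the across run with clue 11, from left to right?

4 7

17 in 2 cells must be {8,9}; 16 in 2 cells must be {7,9}.
The 17 across and the 16 down share only 9, so R2C2 = 9.
R1C2 = 16 − 9 = 7 completes the 16 down.
R2C1 = 17 − 9 = 8 completes the 17 across.
R1C1 = 11 − 7 = 4 completes the 11 across.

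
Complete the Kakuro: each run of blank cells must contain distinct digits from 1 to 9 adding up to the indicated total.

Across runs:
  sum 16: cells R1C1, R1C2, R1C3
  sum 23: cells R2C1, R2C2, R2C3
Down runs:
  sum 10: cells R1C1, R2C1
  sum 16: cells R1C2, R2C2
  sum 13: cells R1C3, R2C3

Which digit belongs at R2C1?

6

23 in 3 cells must be {6,8,9}; 16 in 2 cells must be {7,9}.
The 23 across and the 16 down share only 9, so R2C2 = 9.
R1C2 = 16 − 9 = 7 completes the 16 down.
Nothing is forced directly, so branch on R2C1, whose candidates are 6 or 8. If R2C1 = 8: then R1C1 would have to be in {1,3,4,5,6,8} for the 16 across but in {2} for the 10 down — contradiction. So R2C1 = 6.
R1C1 = 10 − 6 = 4 completes the 10 down.
R1C3 = 16 − 11 = 5 completes the 16 across.
R2C3 = 23 − 15 = 8 completes the 23 across.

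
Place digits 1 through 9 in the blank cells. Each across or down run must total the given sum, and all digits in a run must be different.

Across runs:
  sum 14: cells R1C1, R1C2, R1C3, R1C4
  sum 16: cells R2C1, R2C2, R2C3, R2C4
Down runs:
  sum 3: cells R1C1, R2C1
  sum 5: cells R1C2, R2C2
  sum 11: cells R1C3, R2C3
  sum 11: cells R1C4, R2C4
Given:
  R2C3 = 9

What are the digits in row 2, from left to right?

2, 1, 9, 4

3 in 2 cells must be {1,2}.
R1C3 = 11 − 9 = 2 completes the 11 down.
R1C1 = 1: the only remaining digit allowed by both the 14 across and the 3 down.
R2C1 = 3 − 1 = 2 completes the 3 down.
Given what's placed, R2C4 must be 4 to fit the 16 across and 11 down.
R1C4 = 11 − 4 = 7 completes the 11 down.
R2C2 = 16 − 15 = 1 completes the 16 across.
R1C2 = 14 − 10 = 4 completes the 14 across.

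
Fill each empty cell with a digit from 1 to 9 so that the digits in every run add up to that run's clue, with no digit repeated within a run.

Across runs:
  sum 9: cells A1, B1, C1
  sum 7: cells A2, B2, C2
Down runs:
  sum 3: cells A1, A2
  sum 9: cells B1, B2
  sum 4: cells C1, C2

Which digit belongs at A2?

2

7 in 3 cells must be {1,2,4}; 3 in 2 cells must be {1,2}; 4 in 2 cells must be {1,3}.
The 7 across and the 4 down share only 1, so C2 = 1.
C1 = 4 − 1 = 3 completes the 4 down.
Given what's placed, A2 must be 2 to fit the 7 across and 3 down.
B2 = 7 − 3 = 4 completes the 7 across.
A1 = 3 − 2 = 1 completes the 3 down.
B1 = 9 − 4 = 5 completes the 9 across.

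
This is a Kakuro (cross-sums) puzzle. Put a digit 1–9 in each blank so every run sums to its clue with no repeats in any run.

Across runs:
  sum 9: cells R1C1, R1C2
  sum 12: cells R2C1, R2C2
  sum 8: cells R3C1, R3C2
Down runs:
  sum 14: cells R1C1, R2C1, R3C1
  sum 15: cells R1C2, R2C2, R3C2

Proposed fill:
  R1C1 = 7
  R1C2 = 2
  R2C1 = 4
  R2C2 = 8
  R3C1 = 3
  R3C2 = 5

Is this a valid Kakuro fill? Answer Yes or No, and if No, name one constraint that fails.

Across: 7+2=9; 4+8=12; 3+5=8. Down: 7+4+3=14; 2+8+5=15. No digit repeats within any run.

Yes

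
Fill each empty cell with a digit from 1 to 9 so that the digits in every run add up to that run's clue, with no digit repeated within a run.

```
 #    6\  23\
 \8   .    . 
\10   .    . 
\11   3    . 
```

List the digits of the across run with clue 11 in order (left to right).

6 in 3 cells must be {1,2,3}; 23 in 3 cells must be {6,8,9}.
The 8 across and the 23 down share only 6, so R1C2 = 6.
R3C2 = 11 − 3 = 8 completes the 11 across.
R1C1 = 8 − 6 = 2 completes the 8 across.
R2C1 = 6 − 5 = 1 completes the 6 down.
R2C2 = 10 − 1 = 9 completes the 10 across.

3 8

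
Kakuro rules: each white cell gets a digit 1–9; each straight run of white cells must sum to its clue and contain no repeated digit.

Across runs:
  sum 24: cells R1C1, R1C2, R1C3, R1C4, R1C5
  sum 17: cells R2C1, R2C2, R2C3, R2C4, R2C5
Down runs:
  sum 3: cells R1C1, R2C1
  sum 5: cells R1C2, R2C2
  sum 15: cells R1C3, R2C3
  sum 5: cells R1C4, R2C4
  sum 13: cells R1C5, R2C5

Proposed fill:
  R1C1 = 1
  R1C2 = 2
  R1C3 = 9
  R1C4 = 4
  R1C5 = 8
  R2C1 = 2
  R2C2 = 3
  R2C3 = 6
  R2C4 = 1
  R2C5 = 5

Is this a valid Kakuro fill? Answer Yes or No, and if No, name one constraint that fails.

Yes

Across: 1+2+9+4+8=24; 2+3+6+1+5=17. Down: 1+2=3; 2+3=5; 9+6=15; 4+1=5; 8+5=13. No digit repeats within any run.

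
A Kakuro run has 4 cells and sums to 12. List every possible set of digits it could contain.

4 distinct digits from 1–9 sum between 10 and 30.

{1,2,3,6}; {1,2,4,5}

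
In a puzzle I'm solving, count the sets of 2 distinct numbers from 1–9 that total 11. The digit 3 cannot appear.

2 distinct digits from 1–9 sum between 3 and 17.
Dropping sets that contain 3.
Enumerating: {2,9}, {4,7}, {5,6}.

3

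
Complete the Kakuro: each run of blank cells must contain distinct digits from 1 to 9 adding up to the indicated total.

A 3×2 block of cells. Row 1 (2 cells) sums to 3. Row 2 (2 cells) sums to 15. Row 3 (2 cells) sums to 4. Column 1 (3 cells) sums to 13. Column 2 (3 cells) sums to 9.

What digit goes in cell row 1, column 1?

3 in 2 cells must be {1,2}; 4 in 2 cells must be {1,3}.
The 15 across and the 9 down share only 6, so (2,2) = 6.
Given what's placed, (3,2) must be 1 to fit the 4 across and 9 down.
(1,2) = 9 − 7 = 2 completes the 9 down.
(2,1) = 15 − 6 = 9 completes the 15 across.
(3,1) = 4 − 1 = 3 completes the 4 across.
(1,1) = 3 − 2 = 1 completes the 3 across.

1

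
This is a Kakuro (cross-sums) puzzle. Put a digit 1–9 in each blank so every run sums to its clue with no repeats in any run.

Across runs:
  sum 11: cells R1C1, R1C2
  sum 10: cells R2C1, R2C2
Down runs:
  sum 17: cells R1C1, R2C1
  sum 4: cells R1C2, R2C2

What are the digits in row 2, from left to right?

9 1

17 in 2 cells must be {8,9}; 4 in 2 cells must be {1,3}.
The 11 across and the 4 down share only 3, so R1C2 = 3.
R2C2 = 4 − 3 = 1 completes the 4 down.
R1C1 = 11 − 3 = 8 completes the 11 across.
R2C1 = 10 − 1 = 9 completes the 10 across.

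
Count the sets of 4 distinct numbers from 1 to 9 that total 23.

4 distinct digits from 1–9 sum between 10 and 30.

9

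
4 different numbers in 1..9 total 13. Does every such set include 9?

No

Counterexample: {1,2,3,7} sums to 13 without using 9.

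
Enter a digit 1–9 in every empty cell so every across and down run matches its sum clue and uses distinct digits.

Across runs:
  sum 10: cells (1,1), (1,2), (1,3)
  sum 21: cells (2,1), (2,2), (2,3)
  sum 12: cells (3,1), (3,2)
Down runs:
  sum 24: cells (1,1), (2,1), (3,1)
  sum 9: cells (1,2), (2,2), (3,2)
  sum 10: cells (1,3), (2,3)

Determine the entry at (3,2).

3

24 in 3 cells must be {7,8,9}.
Only 7 fits (1,1) under both its across sum 10 and down sum 24.
Nothing is forced directly, so branch on (1,2), whose candidates are 1 or 2. If (1,2) = 1: that forces (1,3) = 2, (2,3) = 8, (2,1) = 9, after which (2,2) would have to be in {4} for the 21 across but in {2,3,5,6} for the 9 down — contradiction. So (1,2) = 2.
(1,3) = 10 − 9 = 1 completes the 10 across.
(2,3) = 10 − 1 = 9 completes the 10 down.
(2,1) = 8: the only remaining digit allowed by both the 21 across and the 24 down.
(2,2) = 21 − 17 = 4 completes the 21 across.
(3,1) = 24 − 15 = 9 completes the 24 down.
(3,2) = 12 − 9 = 3 completes the 12 across.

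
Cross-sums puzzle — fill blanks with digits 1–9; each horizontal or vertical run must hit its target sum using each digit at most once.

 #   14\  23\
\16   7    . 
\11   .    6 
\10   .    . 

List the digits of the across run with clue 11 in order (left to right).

5 6

16 in 2 cells must be {7,9}; 23 in 3 cells must be {6,8,9}.
R1C2 = 16 − 7 = 9 completes the 16 across.
R2C1 = 11 − 6 = 5 completes the 11 across.
R3C1 = 14 − 12 = 2 completes the 14 down.
R3C2 = 10 − 2 = 8 completes the 10 across.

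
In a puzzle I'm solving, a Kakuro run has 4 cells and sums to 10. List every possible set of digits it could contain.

{1,2,3,4}

4 distinct digits from 1–9 sum between 10 and 30.
Only one set works: {1,2,3,4}.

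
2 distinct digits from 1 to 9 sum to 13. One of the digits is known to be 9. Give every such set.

2 distinct digits from 1–9 sum between 3 and 17.
Keeping only sets containing 9.
Only one set works: {4,9}.

{4,9}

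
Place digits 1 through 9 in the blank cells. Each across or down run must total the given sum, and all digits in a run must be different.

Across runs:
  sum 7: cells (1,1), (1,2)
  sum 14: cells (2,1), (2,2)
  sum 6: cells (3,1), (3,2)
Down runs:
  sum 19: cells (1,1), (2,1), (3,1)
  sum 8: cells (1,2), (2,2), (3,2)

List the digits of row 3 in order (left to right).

4, 2

The 14 across and the 8 down share only 5, so (2,2) = 5.
(2,1) = 14 − 5 = 9 completes the 14 across.
Nothing is forced directly, so branch on (1,2), whose candidates are 1 or 2. If (1,2) = 2: then (1,1) would have to be in {5} for the 7 across but in {2,3,4,6,7,8} for the 19 down — contradiction. So (1,2) = 1.
(1,1) = 7 − 1 = 6 completes the 7 across.
(3,1) = 19 − 15 = 4 completes the 19 down.
(3,2) = 6 − 4 = 2 completes the 6 across.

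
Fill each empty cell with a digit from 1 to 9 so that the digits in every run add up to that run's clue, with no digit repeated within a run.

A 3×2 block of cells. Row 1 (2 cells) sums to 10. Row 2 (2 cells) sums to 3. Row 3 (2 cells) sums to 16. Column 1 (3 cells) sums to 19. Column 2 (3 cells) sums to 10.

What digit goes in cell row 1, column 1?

8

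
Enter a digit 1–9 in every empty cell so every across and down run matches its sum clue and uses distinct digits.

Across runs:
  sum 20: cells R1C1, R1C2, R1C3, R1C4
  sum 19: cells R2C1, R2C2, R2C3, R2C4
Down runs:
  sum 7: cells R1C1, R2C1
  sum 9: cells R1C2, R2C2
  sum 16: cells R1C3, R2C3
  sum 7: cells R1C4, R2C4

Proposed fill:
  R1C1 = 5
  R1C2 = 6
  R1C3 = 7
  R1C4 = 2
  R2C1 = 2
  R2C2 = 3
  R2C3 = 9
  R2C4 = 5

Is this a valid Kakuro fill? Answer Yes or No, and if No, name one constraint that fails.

Across: 5+6+7+2=20; 2+3+9+5=19. Down: 5+2=7; 6+3=9; 7+9=16; 2+5=7. No digit repeats within any run.

Yes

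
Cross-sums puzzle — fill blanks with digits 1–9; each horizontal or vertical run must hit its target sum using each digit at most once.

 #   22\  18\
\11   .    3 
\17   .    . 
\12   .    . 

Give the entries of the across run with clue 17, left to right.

17 in 2 cells must be {8,9}.
R1C1 = 11 − 3 = 8 completes the 11 across.
R2C1 = 9: the only remaining digit allowed by both the 17 across and the 22 down.
R2C2 = 17 − 9 = 8 completes the 17 across.
R3C1 = 22 − 17 = 5 completes the 22 down.
R3C2 = 12 − 5 = 7 completes the 12 across.

9, 8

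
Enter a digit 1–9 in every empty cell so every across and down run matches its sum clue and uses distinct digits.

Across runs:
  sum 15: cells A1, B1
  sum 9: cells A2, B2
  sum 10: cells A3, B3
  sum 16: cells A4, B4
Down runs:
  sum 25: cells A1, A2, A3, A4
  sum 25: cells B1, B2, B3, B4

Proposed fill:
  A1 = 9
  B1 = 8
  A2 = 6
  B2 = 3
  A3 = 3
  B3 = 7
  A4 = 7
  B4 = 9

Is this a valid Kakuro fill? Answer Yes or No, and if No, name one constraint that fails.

No — the down run B1–B4 sums to 27, not 25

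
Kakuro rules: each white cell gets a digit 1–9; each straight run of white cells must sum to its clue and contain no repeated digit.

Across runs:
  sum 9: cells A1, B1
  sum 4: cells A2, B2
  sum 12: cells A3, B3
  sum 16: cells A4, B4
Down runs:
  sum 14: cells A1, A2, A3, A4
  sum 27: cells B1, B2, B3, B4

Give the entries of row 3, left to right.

4 in 2 cells must be {1,3}; 16 in 2 cells must be {7,9}.
Only 3 fits B2 under both its across sum 4 and down sum 27.
The 16 across and the 14 down share only 7, so A4 = 7.
B4 = 16 − 7 = 9 completes the 16 across.
A2 = 4 − 3 = 1 completes the 4 across.
A3 = 4: the only remaining digit allowed by both the 12 across and the 14 down.
B3 = 12 − 4 = 8 completes the 12 across.

4 8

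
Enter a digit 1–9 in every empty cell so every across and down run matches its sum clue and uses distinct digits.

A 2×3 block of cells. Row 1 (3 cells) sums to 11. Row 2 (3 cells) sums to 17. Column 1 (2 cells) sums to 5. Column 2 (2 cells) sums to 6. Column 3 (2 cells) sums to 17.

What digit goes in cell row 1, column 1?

17 in 2 cells must be {8,9}.
The 11 across and the 17 down share only 8, so (1,3) = 8.
(2,3) = 17 − 8 = 9 completes the 17 down.
Nothing is forced directly, so branch on (1,1), whose candidates are 1 or 2. If (1,1) = 1: that forces (1,2) = 2, after which (2,1) would have to be in {1,2,3,5,6,7} for the 17 across but in {4} for the 5 down — contradiction. So (1,1) = 2.
(1,2) = 11 − 10 = 1 completes the 11 across.
(2,1) = 5 − 2 = 3 completes the 5 down.
(2,2) = 17 − 12 = 5 completes the 17 across.

2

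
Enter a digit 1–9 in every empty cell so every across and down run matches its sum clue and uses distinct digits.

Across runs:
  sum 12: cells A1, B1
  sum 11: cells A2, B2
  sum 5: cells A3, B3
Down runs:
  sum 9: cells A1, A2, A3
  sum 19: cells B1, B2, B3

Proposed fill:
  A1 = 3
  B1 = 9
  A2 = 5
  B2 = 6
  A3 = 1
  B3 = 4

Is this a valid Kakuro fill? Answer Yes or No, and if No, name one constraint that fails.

Across: 3+9=12; 5+6=11; 1+4=5. Down: 3+5+1=9; 9+6+4=19. No digit repeats within any run.

Yes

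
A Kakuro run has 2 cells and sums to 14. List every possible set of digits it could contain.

{5,9}; {6,8}

2 distinct digits from 1–9 sum between 3 and 17.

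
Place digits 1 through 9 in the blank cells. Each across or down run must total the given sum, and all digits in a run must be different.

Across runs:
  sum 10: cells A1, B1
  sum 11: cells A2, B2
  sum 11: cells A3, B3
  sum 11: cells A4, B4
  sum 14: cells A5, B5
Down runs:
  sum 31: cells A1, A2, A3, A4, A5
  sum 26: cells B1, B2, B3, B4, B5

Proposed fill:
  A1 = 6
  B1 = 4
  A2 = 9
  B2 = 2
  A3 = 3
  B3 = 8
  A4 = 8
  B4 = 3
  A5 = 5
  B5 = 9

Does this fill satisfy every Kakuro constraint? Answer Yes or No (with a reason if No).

Across: 6+4=10; 9+2=11; 3+8=11; 8+3=11; 5+9=14. Down: 6+9+3+8+5=31; 4+2+8+3+9=26. No digit repeats within any run.

Yes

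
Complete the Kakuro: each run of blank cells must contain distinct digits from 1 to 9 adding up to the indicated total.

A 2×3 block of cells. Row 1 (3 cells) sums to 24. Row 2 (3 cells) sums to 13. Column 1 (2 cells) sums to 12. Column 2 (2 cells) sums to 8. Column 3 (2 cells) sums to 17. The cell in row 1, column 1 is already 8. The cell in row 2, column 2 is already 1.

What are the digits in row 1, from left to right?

24 in 3 cells must be {7,8,9}; 17 in 2 cells must be {8,9}.
(1,2) = 8 − 1 = 7 completes the 8 down.
(1,3) = 24 − 15 = 9 completes the 24 across.
(2,1) = 12 − 8 = 4 completes the 12 down.
(2,3) = 13 − 5 = 8 completes the 13 across.

8, 7, 9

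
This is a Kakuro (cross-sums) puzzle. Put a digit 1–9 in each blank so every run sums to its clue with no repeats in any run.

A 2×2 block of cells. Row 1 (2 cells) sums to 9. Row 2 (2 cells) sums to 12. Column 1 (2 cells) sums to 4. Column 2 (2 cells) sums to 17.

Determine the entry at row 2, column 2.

9

4 in 2 cells must be {1,3}; 17 in 2 cells must be {8,9}.
The 9 across and the 17 down share only 8, so (1,2) = 8.
The 12 across and the 4 down share only 3, so (2,1) = 3.
(2,2) = 12 − 3 = 9 completes the 12 across.
(1,1) = 9 − 8 = 1 completes the 9 across.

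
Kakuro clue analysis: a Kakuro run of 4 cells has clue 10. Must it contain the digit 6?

The only way to make 10 from 4 distinct digits is {1,2,3,4}, which does not contain 6.

No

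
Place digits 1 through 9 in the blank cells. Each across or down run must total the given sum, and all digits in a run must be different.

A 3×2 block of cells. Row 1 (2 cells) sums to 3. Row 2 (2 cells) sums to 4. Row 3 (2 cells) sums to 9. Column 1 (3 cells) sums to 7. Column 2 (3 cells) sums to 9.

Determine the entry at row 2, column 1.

1

3 in 2 cells must be {1,2}; 4 in 2 cells must be {1,3}; 7 in 3 cells must be {1,2,4}.
The 4 across and the 7 down share only 1, so (2,1) = 1.
(2,2) = 4 − 1 = 3 completes the 4 across.
Given what's placed, (1,1) must be 2 to fit the 3 across and 7 down.
(1,2) = 3 − 2 = 1 completes the 3 across.
(3,1) = 7 − 3 = 4 completes the 7 down.
(3,2) = 9 − 4 = 5 completes the 9 across.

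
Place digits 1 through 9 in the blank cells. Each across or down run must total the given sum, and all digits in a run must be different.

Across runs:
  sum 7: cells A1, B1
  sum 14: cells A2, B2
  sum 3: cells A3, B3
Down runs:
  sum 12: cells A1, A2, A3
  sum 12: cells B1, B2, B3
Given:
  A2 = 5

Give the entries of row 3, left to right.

3 in 2 cells must be {1,2}.
B2 = 14 − 5 = 9 completes the 14 across.
Given what's placed, A3 must be 1 to fit the 3 across and 12 down.
B3 = 3 − 1 = 2 completes the 3 across.
A1 = 12 − 6 = 6 completes the 12 down.
B1 = 7 − 6 = 1 completes the 7 across.

1 2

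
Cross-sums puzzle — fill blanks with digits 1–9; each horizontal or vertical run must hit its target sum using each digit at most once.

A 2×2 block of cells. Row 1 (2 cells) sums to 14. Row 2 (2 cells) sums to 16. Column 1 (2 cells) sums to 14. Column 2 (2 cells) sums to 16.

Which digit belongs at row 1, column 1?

16 in 2 cells must be {7,9}.
The 14 across and the 16 down share only 9, so (1,2) = 9.
The 16 across and the 14 down share only 9, so (2,1) = 9.
(2,2) = 16 − 9 = 7 completes the 16 across.
(1,1) = 14 − 9 = 5 completes the 14 across.

5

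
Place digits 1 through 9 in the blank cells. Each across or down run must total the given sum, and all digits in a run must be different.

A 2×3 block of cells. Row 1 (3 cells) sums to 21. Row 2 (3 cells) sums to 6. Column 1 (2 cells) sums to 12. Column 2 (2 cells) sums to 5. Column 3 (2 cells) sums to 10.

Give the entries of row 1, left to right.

9 4 8

6 in 3 cells must be {1,2,3}.
The 21 across and the 5 down share only 4, so (1,2) = 4.
The 6 across and the 12 down share only 3, so (2,1) = 3.
(2,2) = 5 − 4 = 1 completes the 5 down.
(2,3) = 6 − 4 = 2 completes the 6 across.
(1,1) = 12 − 3 = 9 completes the 12 down.
(1,3) = 21 − 13 = 8 completes the 21 across.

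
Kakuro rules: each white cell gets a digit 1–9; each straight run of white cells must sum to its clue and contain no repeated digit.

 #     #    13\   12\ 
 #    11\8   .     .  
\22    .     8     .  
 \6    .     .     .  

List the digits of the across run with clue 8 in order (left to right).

6 in 3 cells must be {1,2,3}.
No cell is forced outright now. R3C1 can only be 2 or 3 (the digits allowed by both its 6 across and its 11 down). If R3C1 = 3: then R2C1 would have to be in {5,9} for the 22 across but in {8} for the 11 down — contradiction. So R3C1 = 2.
R2C1 = 11 − 2 = 9 completes the 11 down.
R2C3 = 22 − 17 = 5 completes the 22 across.
No cell is forced outright now. R3C2 can only be 1 or 3 (the digits allowed by both its 6 across and its 13 down). If R3C2 = 1: then R1C2 would have to be in {1,2,3,5,6,7} for the 8 across but in {4} for the 13 down — contradiction. So R3C2 = 3.
R1C2 = 13 − 11 = 2 completes the 13 down.
R1C3 = 8 − 2 = 6 completes the 8 across.
R3C3 = 6 − 5 = 1 completes the 6 across.

2 6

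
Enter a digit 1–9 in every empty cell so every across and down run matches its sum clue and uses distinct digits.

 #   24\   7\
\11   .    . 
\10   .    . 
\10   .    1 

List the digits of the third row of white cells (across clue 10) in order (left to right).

9 1

24 in 3 cells must be {7,8,9}; 7 in 3 cells must be {1,2,4}.
R3C1 = 10 − 1 = 9 completes the 10 across.
No cell is forced outright now. R1C1 can only be 7 or 8 (the digits allowed by both its 11 across and its 24 down). If R1C1 = 8: then R1C2 would have to be in {3} for the 11 across but in {2,4} for the 7 down — contradiction. So R1C1 = 7.
R1C2 = 11 − 7 = 4 completes the 11 across.
R2C1 = 24 − 16 = 8 completes the 24 down.
R2C2 = 10 − 8 = 2 completes the 10 across.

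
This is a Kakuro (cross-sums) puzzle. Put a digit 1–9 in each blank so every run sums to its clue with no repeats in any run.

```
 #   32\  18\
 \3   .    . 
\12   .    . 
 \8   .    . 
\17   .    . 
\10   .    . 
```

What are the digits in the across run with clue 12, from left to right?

8 4

3 in 2 cells must be {1,2}; 17 in 2 cells must be {8,9}.
Only 2 fits R1C1 under both its across sum 3 and down sum 32.
R1C2 = 3 − 2 = 1 completes the 3 across.
Given what's placed, R4C2 must be 8 to fit the 17 across and 18 down.
R4C1 = 17 − 8 = 9 completes the 17 across.
No cell is forced outright now. R2C1 can only be 7 or 8 (the digits allowed by both its 12 across and its 32 down). If R2C1 = 7: then R2C2 would have to be in {5} for the 12 across but in {2,3,4} for the 18 down — contradiction. So R2C1 = 8.
R2C2 = 12 − 8 = 4 completes the 12 across.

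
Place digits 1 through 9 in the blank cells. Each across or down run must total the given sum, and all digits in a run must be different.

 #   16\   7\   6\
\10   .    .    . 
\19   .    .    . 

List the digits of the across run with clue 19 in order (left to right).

16 in 2 cells must be {7,9}.
The 10 across and the 16 down share only 7, so R1C1 = 7.
R2C1 = 16 − 7 = 9 completes the 16 down.
Nothing is forced directly, so branch on R2C3, whose candidates are 2 or 4. If R2C3 = 2: then R1C3 would have to be in {1,2} for the 10 across but in {4} for the 6 down — contradiction. So R2C3 = 4.
R1C3 = 6 − 4 = 2 completes the 6 down.
R2C2 = 19 − 13 = 6 completes the 19 across.
R1C2 = 10 − 9 = 1 completes the 10 across.

9 6 4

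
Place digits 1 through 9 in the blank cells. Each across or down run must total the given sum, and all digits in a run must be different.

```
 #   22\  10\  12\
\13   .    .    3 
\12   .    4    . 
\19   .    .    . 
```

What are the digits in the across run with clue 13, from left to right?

Given what's placed, R1C2 must be 1 to fit the 13 across and 10 down.
R3C2 = 10 − 5 = 5 completes the 10 down.
R3C3 = 8: the only remaining digit allowed by both the 19 across and the 12 down.
R1C1 = 13 − 4 = 9 completes the 13 across.
R2C3 = 12 − 11 = 1 completes the 12 down.
R3C1 = 19 − 13 = 6 completes the 19 across.
R2C1 = 12 − 5 = 7 completes the 12 across.

9 1 3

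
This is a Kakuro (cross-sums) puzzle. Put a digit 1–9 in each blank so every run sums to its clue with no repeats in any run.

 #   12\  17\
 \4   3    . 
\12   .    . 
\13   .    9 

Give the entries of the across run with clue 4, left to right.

3 1

4 in 2 cells must be {1,3}.
R1C2 = 4 − 3 = 1 completes the 4 across.
R2C2 = 17 − 10 = 7 completes the 17 down.
R3C1 = 13 − 9 = 4 completes the 13 across.
R2C1 = 12 − 7 = 5 completes the 12 across.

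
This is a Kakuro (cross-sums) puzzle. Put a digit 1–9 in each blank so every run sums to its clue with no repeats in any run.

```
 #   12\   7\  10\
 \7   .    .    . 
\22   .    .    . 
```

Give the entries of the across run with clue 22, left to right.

8, 5, 9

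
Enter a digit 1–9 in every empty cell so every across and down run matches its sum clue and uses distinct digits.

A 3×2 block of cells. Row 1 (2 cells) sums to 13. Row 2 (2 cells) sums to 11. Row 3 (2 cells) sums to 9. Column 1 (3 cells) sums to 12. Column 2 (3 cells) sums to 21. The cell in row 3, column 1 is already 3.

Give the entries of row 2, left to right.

4 7

(3,2) = 9 − 3 = 6 completes the 9 across.
Nothing is forced directly, so branch on (1,2), whose candidates are 7 or 8. If (1,2) = 7: then (1,1) would have to be in {6} for the 13 across but in {1,2,4,5,7,8} for the 12 down — contradiction. So (1,2) = 8.
(1,1) = 13 − 8 = 5 completes the 13 across.
(2,1) = 12 − 8 = 4 completes the 12 down.
(2,2) = 11 − 4 = 7 completes the 11 across.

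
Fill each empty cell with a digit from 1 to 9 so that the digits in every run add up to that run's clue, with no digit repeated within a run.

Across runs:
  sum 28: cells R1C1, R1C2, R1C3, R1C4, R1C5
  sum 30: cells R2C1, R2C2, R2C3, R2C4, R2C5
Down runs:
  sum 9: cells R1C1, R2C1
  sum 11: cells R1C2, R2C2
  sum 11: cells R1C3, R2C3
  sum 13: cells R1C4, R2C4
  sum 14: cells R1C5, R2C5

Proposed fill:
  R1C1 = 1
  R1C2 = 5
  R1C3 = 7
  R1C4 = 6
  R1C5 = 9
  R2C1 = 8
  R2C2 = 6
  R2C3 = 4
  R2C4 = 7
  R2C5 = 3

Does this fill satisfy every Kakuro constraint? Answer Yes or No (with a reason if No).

No — the across run R2C1–R2C5 sums to 28, not 30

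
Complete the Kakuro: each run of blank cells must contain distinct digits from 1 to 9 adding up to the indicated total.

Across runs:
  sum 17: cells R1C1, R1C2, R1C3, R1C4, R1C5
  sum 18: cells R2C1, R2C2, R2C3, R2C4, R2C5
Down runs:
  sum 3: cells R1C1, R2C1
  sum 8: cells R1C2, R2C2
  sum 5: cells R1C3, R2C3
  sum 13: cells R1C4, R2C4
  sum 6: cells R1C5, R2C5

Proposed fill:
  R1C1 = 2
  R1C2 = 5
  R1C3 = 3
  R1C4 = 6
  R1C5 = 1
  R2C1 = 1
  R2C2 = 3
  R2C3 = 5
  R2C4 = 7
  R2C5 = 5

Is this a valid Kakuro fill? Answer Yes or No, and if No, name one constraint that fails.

No — the down run R1C3–R2C3 sums to 8, not 5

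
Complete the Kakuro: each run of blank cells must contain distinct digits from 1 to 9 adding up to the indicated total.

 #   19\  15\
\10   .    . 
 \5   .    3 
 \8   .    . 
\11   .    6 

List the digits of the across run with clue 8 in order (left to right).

3 5

R2C1 = 5 − 3 = 2 completes the 5 across.
R4C1 = 11 − 6 = 5 completes the 11 across.
Given what's placed, R3C1 must be 3 to fit the 8 across and 19 down.
R3C2 = 8 − 3 = 5 completes the 8 across.
R1C1 = 19 − 10 = 9 completes the 19 down.
R1C2 = 10 − 9 = 1 completes the 10 across.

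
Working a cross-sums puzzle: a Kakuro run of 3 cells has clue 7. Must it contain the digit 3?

The only way to make 7 from 3 distinct digits is {1,2,4}, which does not contain 3.

No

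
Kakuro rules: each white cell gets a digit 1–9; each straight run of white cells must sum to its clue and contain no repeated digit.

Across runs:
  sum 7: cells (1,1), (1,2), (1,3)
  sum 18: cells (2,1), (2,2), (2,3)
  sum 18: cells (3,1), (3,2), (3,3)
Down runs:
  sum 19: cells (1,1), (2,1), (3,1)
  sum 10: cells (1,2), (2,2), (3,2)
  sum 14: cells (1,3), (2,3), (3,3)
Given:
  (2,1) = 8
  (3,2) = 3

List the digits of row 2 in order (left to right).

7 in 3 cells must be {1,2,4}.
No cell is forced outright now. (2,2) can only be 1 or 6 (the digits allowed by both its 18 across and its 10 down). If (2,2) = 1: then (1,2) would have to be in {1,2,4} for the 7 across but in {6} for the 10 down — contradiction. So (2,2) = 6.
(1,2) = 10 − 9 = 1 completes the 10 down.
(2,3) = 18 − 14 = 4 completes the 18 across.
(1,3) = 2: the only remaining digit allowed by both the 7 across and the 14 down.
(3,3) = 14 − 6 = 8 completes the 14 down.
(1,1) = 7 − 3 = 4 completes the 7 across.
(3,1) = 18 − 11 = 7 completes the 18 across.

8, 6, 4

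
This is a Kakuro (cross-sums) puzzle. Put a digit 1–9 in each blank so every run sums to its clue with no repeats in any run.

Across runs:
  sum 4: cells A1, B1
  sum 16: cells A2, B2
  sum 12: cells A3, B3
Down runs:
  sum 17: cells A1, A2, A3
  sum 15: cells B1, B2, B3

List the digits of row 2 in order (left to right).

9 7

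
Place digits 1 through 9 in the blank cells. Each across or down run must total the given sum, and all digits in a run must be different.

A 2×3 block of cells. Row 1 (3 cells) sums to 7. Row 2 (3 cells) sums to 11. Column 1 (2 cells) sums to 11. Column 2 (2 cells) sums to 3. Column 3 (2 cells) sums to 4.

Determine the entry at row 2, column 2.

1

7 in 3 cells must be {1,2,4}; 3 in 2 cells must be {1,2}; 4 in 2 cells must be {1,3}.
The 7 across and the 4 down share only 1, so (1,3) = 1.
(2,3) = 4 − 1 = 3 completes the 4 down.
Given what's placed, (1,2) must be 2 to fit the 7 across and 3 down.
(2,2) = 3 − 2 = 1 completes the 3 down.
(1,1) = 7 − 3 = 4 completes the 7 across.
(2,1) = 11 − 4 = 7 completes the 11 across.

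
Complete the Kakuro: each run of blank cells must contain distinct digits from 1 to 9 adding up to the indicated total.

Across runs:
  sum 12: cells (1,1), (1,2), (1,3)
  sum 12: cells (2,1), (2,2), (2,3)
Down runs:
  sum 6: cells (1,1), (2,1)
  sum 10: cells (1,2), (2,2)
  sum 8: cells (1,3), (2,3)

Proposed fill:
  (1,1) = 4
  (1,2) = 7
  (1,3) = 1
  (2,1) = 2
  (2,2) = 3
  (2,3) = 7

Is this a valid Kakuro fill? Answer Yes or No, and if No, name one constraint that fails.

Yes

Across: 4+7+1=12; 2+3+7=12. Down: 4+2=6; 7+3=10; 1+7=8. No digit repeats within any run.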